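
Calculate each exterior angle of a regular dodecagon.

Each exterior angle of a regular n-gon is 360 / n.
For n = 12: 360 / 12 = 30 degrees.

30 degrees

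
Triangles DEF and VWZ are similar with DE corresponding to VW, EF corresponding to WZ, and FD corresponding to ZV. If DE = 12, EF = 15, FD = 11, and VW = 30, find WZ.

k = 30/12 = 5/2. WZ = 5/2 * 15 = 75/2.

75/2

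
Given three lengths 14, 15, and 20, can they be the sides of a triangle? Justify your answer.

Check all three triangle inequalities:
14 + 15 = 29 > 20 ✓
14 + 20 = 34 > 15 ✓
15 + 20 = 35 > 14 ✓
All conditions hold, so these sides form a valid triangle.

Yes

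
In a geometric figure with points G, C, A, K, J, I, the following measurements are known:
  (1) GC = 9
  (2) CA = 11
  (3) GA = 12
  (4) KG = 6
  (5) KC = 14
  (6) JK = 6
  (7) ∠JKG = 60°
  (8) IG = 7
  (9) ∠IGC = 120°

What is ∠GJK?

Step 1: By the law of cosines on triangle JKG: JG² = 6² + 6² − 2·6·6·cos(60°) = 36, so JG = 6.
Step 2: By the inverse law of cosines on triangle GJK: cos(∠GJK) = (6² + 6² − 6²) / (2·6·6) = 36/72 = 0.5, so ∠GJK = 60°.

Therefore, the measure of angle ∠GJK = 60°.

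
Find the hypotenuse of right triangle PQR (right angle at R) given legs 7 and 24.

In a right triangle, the square of the hypotenuse equals the sum of the squares of the two legs.
The legs are 7 and 24, so the hypotenuse = sqrt(49 + 576) = sqrt(625) = 25.

25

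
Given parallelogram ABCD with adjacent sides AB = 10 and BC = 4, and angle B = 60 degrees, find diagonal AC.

Using the law of cosines:
d^2 = 10^2 + 4^2 - 2(10)(4)cos(60 degrees)
d^2 = 100 + 16 - 80*1/2
d^2 = 76
d = 2*sqrt(19)

2*sqrt(19)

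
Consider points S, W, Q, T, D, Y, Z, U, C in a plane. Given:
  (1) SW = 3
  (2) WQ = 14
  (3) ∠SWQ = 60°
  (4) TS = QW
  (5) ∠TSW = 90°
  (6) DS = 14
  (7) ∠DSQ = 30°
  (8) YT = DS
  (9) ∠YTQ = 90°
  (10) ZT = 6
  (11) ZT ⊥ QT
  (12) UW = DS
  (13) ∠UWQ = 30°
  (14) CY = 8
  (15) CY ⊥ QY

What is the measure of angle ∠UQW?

From the given relations: UW = DS = 14.
Step 1: By the law of cosines on triangle QWU: QU² = 14² + 14² − 2·14·14·cos(30°) = 52.52, so QU ≈ 7.25.
Step 2: By the inverse law of cosines on triangle UQW: cos(∠UQW) = (7.25² + 14² − 14²) / (2·7.25·14) = 52.52/202.91 = 0.2588, so ∠UQW = 75°.

Therefore, the measure of angle ∠UQW = 75°.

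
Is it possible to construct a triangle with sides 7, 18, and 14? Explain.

Sort the sides: 7, 14, 18.
It suffices to check that the sum of the two smallest exceeds the largest:
7 + 14 = 21 > 18. ✓
Yes, a valid triangle can be formed.

Yes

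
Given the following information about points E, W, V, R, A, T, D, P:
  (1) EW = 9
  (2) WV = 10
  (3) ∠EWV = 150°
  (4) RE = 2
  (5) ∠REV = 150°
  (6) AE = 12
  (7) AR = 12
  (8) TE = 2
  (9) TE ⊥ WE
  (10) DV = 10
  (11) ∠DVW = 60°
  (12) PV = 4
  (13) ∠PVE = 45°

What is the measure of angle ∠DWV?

Step 1: By the law of cosines on triangle WVD: WD² = 10² + 10² − 2·10·10·cos(60°) = 100, so WD = 10.
Step 2: By the inverse law of cosines on triangle DWV: cos(∠DWV) = (10² + 10² − 10²) / (2·10·10) = 100/200 = 0.5, so ∠DWV = 60°.

Therefore, the measure of angle ∠DWV = 60°.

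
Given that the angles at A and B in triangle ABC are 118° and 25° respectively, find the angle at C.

The interior angles sum to 180°: angle C = 180 - 118 - 25 = 37°.
The triangle is obtuse (angles 118°, 25°, 37°).

37 degrees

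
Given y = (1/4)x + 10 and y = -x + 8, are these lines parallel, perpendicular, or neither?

Slope of line 1: m1 = 1/4
Slope of line 2: m2 = -1
m1 != m2 and m1*m2 = -1/4 != -1. Neither.

Neither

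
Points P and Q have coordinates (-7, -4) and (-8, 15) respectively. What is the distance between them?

d = sqrt((-8 - -7)^2 + (15 - -4)^2)
d = sqrt(-1^2 + 19^2)
d = sqrt(1 + 361)
d = sqrt(362)

sqrt(362)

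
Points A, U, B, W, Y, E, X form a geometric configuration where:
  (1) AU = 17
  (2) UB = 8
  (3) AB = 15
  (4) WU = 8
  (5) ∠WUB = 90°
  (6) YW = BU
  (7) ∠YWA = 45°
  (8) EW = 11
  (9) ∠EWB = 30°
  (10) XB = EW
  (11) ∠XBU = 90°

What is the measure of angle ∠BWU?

Step 1: By the law of cosines on triangle WUB: WB² = 8² + 8² − 2·8·8·cos(90°) = 128, so WB = 8·√2.
Step 2: By the inverse law of cosines on triangle BWU: cos(∠BWU) = ((8·√2)² + 8² − 8²) / (2·8·√2·8) = 128/181.02 = 0.7071, so ∠BWU = 45°.

Therefore, the measure of angle ∠BWU = 45°.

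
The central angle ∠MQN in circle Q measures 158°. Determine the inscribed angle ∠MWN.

An inscribed angle intercepts an arc from a point on the circle, while the central angle intercepts the same arc from the center.
The inscribed angle is always half the central angle: 158° / 2 = 79°.

79°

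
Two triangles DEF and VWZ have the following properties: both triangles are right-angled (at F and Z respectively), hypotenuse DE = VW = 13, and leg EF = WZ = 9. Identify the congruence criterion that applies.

The given information matches HL: The hypotenuse and one leg of two right triangles are equal (Hypotenuse-Leg).

HL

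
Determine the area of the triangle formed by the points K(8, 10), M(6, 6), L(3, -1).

The Shoelace formula computes the area from vertex coordinates by summing cross products.
For vertices (8,10), (6,6), (3,-1):
Signed sum = 8*6 - 6*10 + 6*-1 - 3*6 + 3*10 - 8*-1
= -12 + -24 + 38 = 2
Area = (1/2)|2| = 1.

1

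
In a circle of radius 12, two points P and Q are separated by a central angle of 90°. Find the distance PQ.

Chord length = 2r sin(θ/2)
= 2 × 12 × sin(90°/2)
= 2 × 12 × sin(45°)
= 12*sqrt(2)

12*sqrt(2)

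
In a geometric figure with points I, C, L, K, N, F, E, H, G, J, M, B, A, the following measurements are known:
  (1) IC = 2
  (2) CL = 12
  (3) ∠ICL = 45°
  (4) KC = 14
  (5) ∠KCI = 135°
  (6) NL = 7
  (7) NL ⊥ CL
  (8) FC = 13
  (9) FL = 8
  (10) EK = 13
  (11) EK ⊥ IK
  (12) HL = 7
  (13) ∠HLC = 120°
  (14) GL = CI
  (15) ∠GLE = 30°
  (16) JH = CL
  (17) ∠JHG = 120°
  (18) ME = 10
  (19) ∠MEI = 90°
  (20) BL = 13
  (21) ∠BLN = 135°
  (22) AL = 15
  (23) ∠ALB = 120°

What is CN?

Step 1: By the law of cosines on triangle CLN: CN² = 12² + 7² − 2·12·7·cos(90°) = 193, so CN = √193.

Therefore, the length of CN = √193.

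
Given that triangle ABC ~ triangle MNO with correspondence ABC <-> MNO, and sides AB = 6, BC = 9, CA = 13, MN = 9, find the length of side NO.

Since the triangles are similar, the ratio of corresponding sides is constant.
Scale factor k = MN / AB = 9 / 6 = 3/2
NO = k * BC = 3/2 * 9 = 27/2

27/2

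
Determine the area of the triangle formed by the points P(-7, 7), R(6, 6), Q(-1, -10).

The Shoelace formula computes the area from vertex coordinates by summing cross products.
For vertices (-7,7), (6,6), (-1,-10):
Signed sum = -7*6 - 6*7 + 6*-10 - -1*6 + -1*7 - -7*-10
= -84 + -54 + -77 = -215
Area = (1/2)|-215| = 215/2.

215/2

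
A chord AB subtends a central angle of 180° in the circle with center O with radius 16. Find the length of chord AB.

Chord length = 2r sin(θ/2)
= 2 × 16 × sin(180°/2)
= 2 × 16 × sin(90°)
= 32

32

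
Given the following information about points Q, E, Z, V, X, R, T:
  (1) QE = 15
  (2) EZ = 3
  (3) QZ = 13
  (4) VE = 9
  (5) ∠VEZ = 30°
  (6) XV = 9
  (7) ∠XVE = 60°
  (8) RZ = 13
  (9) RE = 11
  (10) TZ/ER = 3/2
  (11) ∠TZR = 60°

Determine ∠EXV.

Step 1: By the law of cosines on triangle XVE: XE² = 9² + 9² − 2·9·9·cos(60°) = 81, so XE = 9.
Step 2: By the inverse law of cosines on triangle EXV: cos(∠EXV) = (9² + 9² − 9²) / (2·9·9) = 81/162 = 0.5, so ∠EXV = 60°.

Therefore, the measure of angle ∠EXV = 60°.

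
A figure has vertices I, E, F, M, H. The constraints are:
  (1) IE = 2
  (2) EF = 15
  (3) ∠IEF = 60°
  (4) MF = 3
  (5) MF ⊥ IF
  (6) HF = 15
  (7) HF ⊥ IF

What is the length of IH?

Step 1: By the law of cosines on triangle FEI: FI² = 15² + 2² − 2·15·2·cos(60°) = 199, so FI = √199.
Step 2: By the law of cosines on triangle IFH: IH² = √199² + 15² − 2·√199·15·cos(90°) = 424, so IH = 2·√106.

Therefore, the length of IH = 2·√106.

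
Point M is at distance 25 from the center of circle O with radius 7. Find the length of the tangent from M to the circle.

tangent = √(d² - r²) = √(25² - 7²) = √(625 - 49) = √576 = 24

24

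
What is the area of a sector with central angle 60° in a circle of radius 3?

Sector area = πr² × θ/360
= π × 3² × 1/6
= π × 9 × 1/6
= 3*pi/2

3*pi/2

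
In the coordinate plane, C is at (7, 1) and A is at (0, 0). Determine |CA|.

The horizontal distance is |0 - 7| = 7 and the vertical distance is |0 - 1| = 1.
By the Pythagorean theorem, d = sqrt(7^2 + 1^2) = sqrt(50) = 5*sqrt(2).

5*sqrt(2)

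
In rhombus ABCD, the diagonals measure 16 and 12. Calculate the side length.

Half-diagonals are 8 and 6. side = sqrt(8^2 + 6^2) = sqrt(100) = 10

10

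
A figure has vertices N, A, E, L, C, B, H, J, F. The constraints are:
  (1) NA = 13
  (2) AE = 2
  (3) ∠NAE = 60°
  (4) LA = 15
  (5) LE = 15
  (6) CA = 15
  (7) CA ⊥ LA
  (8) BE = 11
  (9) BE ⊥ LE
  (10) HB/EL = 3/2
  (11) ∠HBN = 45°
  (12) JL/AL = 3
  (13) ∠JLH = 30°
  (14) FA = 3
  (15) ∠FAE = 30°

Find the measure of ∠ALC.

Step 1: By the law of cosines on triangle LAC: LC² = 15² + 15² − 2·15·15·cos(90°) = 450, so LC = 15·√2.
Step 2: By the inverse law of cosines on triangle ALC: cos(∠ALC) = (15² + (15·√2)² − 15²) / (2·15·15·√2) = 450/636.4 = 0.7071, so ∠ALC = 45°.

Therefore, the measure of angle ∠ALC = 45°.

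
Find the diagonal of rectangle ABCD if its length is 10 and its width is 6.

Using the Pythagorean theorem:
d² = 10² + 6² = 100 + 36 = 136
d = sqrt(136) = 2*sqrt(34)

2*sqrt(34)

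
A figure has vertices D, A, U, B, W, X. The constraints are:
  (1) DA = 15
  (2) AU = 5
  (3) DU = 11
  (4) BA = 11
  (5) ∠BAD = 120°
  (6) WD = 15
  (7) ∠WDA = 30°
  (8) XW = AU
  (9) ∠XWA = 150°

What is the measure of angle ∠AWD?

Step 1: By the law of cosines on triangle WDA: WA² = 15² + 15² − 2·15·15·cos(30°) = 60.29, so WA ≈ 7.76.
Step 2: By the inverse law of cosines on triangle AWD: cos(∠AWD) = (7.76² + 15² − 15²) / (2·7.76·15) = 60.29/232.94 = 0.2588, so ∠AWD = 75°.

Therefore, the measure of angle ∠AWD = 75°.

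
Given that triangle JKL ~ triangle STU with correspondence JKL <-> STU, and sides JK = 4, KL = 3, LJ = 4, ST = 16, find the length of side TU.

Similar triangles have proportional sides. Setting up the proportion:
ST / JK = TU / KL
16 / 4 = TU / 3
TU = 3 * 16 / 4 = 12.

12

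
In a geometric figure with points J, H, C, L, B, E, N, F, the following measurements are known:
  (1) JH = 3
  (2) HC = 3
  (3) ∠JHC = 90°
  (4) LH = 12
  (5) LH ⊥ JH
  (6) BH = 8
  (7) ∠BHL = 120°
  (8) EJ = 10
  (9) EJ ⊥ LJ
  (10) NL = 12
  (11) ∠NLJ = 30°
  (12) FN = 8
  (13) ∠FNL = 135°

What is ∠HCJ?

Step 1: By the law of cosines on triangle CHJ: CJ² = 3² + 3² − 2·3·3·cos(90°) = 18, so CJ = 3·√2.
Step 2: By the inverse law of cosines on triangle HCJ: cos(∠HCJ) = (3² + (3·√2)² − 3²) / (2·3·3·√2) = 18/25.46 = 0.7071, so ∠HCJ = 45°.

Therefore, the measure of angle ∠HCJ = 45°.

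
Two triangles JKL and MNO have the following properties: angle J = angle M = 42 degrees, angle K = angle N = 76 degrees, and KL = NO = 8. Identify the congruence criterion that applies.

The given information provides:
angle J = angle M = 42 degrees, angle K = angle N = 76 degrees, and KL = NO = 8
This matches the AAS congruence theorem.
Two pairs of corresponding angles and a non-included side are equal (Angle-Angle-Side).

AAS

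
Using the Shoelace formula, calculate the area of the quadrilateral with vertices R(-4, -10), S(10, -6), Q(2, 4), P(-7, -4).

The Shoelace formula works by pairing each vertex with the next (cycling back to the first).
For each pair, compute x_i*y_(i+1) - x_(i+1)*y_i:
  (-4*-6 - 10*-10) = 124
  (10*4 - 2*-6) = 52
  (2*-4 - -7*4) = 20
  (-7*-10 - -4*-4) = 54
Taking half the absolute value of the total: Area = (1/2)(250) = 125.

125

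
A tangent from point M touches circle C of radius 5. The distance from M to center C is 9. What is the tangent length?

tangent = √(d² - r²) = √(9² - 5²) = √(81 - 25) = √56 = 2*sqrt(14)

2*sqrt(14)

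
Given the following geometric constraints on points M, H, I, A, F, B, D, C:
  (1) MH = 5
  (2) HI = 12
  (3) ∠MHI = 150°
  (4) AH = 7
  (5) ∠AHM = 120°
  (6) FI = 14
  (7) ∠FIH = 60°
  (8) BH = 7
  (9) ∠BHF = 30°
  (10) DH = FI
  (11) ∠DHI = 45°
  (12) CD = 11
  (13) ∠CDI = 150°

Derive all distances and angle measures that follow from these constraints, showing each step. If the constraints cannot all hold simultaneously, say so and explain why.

The constraints are consistent.

From the given relations:
  DH = FI = 14

Step 1: From MH = 5, HI = 12, and ∠MHI = 150°, by the law of cosines:
  MI² = MH² + HI² - 2·MH·HI·cos(150°) = 25 + 144 + 103.9 = 272.9
  MI ≈ 16.52

Step 2: From MH = 5, HA = 7, and ∠MHA = 120°, by the law of cosines:
  MA² = MH² + HA² - 2·MH·HA·cos(120°) = 25 + 49 + 35 = 109
  MA = √109

Step 3: From HI = 12, IF = 14, and ∠HIF = 60°, by the law of cosines:
  HF² = HI² + IF² - 2·HI·IF·cos(60°) = 144 + 196 - 168 = 172
  HF = 2·√43

Step 4: From IH = 12, HD = 14, and ∠IHD = 45°, by the law of cosines:
  ID² = IH² + HD² - 2·IH·HD·cos(45°) = 144 + 196 - 237.6 = 102.4
  ID ≈ 10.12

Step 5: From ID = 10.12, DC = 11, and ∠IDC = 150°, by the law of cosines:
  IC² = ID² + DC² - 2·ID·DC·cos(150°) = 102.4 + 121 + 192.8 = 416.2
  IC ≈ 20.4

Step 6: From FH = 2·√43, HB = 7, and ∠FHB = 30°, by the law of cosines:
  FB² = FH² + HB² - 2·FH·HB·cos(30°) = 172 + 49 - 159 = 61.99
  FB ≈ 7.87

Step 7: From MA = √109, MH = 5, AH = 7, by the inverse law of cosines:
  cos(∠AMH) = (MA² + MH² - AH²) / (2·MA·MH)
  ∠AMH = 35.5°

Step 8: From MH = 5, MI = 16.52, HI = 12, by the inverse law of cosines:
  cos(∠HMI) = (MH² + MI² - HI²) / (2·MH·MI)
  ∠HMI = 21.3°

Step 9: From HF = 2·√43, HI = 12, FI = 14, by the inverse law of cosines:
  cos(∠FHI) = (HF² + HI² - FI²) / (2·HF·HI)
  ∠FHI = 67.59°

Step 10: From ID = 10.12, IH = 12, DH = 14, by the inverse law of cosines:
  cos(∠DIH) = (ID² + IH² - DH²) / (2·ID·IH)
  ∠DIH = 78.02°

Step 11: From IH = 12, IM = 16.52, HM = 5, by the inverse law of cosines:
  cos(∠HIM) = (IH² + IM² - HM²) / (2·IH·IM)
  ∠HIM = 8.7°

Step 12: From AH = 7, AM = √109, HM = 5, by the inverse law of cosines:
  cos(∠HAM) = (AH² + AM² - HM²) / (2·AH·AM)
  ∠HAM = 24.5°

Step 13: From FH = 2·√43, FI = 14, HI = 12, by the inverse law of cosines:
  cos(∠HFI) = (FH² + FI² - HI²) / (2·FH·FI)
  ∠HFI = 52.41°

Step 14: From DH = 14, DI = 10.12, HI = 12, by the inverse law of cosines:
  cos(∠HDI) = (DH² + DI² - HI²) / (2·DH·DI)
  ∠HDI = 56.98°

Step 15: From IC = 20.4, ID = 10.12, CD = 11, by the inverse law of cosines:
  cos(∠CID) = (IC² + ID² - CD²) / (2·IC·ID)
  ∠CID = 15.64°

Step 16: From FB = 7.87, FH = 2·√43, BH = 7, by the inverse law of cosines:
  cos(∠BFH) = (FB² + FH² - BH²) / (2·FB·FH)
  ∠BFH = 26.39°

Step 17: From BF = 7.87, BH = 7, FH = 2·√43, by the inverse law of cosines:
  cos(∠FBH) = (BF² + BH² - FH²) / (2·BF·BH)
  ∠FBH = 123.61°

Step 18: From CD = 11, CI = 20.4, DI = 10.12, by the inverse law of cosines:
  cos(∠DCI) = (CD² + CI² - DI²) / (2·CD·CI)
  ∠DCI = 14.36°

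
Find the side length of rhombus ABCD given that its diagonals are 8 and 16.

The diagonals of a rhombus bisect each other at right angles.
Half-diagonals: 8/2 = 4 and 16/2 = 8
side = sqrt(4^2 + 8^2)
side = sqrt(16 + 64)
side = sqrt(80) = 4*sqrt(5)

4*sqrt(5)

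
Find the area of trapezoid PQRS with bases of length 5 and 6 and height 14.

Area of a trapezoid = (base1 + base2) * height / 2
Area = (5 + 6) * 14 / 2
Area = 11 * 14 / 2
Area = 154 / 2
Area = 77

77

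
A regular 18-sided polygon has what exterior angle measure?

Each exterior angle of a regular n-gon is 360 / n.
For n = 18: 360 / 18 = 20 degrees.

20 degrees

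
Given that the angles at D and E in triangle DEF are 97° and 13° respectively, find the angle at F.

The interior angles sum to 180°: angle F = 180 - 97 - 13 = 70°.
The triangle is obtuse (angles 97°, 13°, 70°).

70 degrees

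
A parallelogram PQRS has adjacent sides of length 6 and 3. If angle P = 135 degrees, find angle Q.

Opposite sides of a parallelogram are parallel, so consecutive angles form co-interior angles on a transversal.
Co-interior angles sum to 180°, giving angle Q = 180 - 135 = 45 degrees.

45 degrees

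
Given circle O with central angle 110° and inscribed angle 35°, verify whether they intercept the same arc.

By the inscribed angle theorem, the inscribed angle for a central angle of 110° should be 110° / 2 = 55°.
The given inscribed angle is 35°, which does not equal 55°.
Therefore, no, they do not correspond to the same arc.

No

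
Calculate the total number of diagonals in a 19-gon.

The number of diagonals in an n-gon is n(n - 3)/2.
For n = 19: 19(19 - 3)/2 = 19 × 16 / 2 = 152.

152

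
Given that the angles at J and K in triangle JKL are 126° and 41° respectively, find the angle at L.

Let angle L = x. Then 126 + 41 + x = 180.
x = 180 - 167 = 13 degrees.

13 degrees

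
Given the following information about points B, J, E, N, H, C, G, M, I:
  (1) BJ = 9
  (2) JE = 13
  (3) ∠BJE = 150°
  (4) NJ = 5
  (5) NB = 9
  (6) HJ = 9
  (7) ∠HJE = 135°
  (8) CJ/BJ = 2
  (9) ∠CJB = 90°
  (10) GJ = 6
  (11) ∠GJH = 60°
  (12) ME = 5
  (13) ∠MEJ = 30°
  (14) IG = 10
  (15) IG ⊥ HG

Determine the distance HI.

Step 1: By the law of cosines on triangle GJH: GH² = 6² + 9² − 2·6·9·cos(60°) = 63, so GH = 3·√7.
Step 2: By the law of cosines on triangle HGI: HI² = (3·√7)² + 10² − 2·3·√7·10·cos(90°) = 163, so HI = √163.

Therefore, the length of HI = √163.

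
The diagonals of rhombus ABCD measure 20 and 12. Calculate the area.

The diagonals of a rhombus divide it into four right triangles.
Each triangle has legs 20/ 2 = 10 and 12/2 = 6, so each has area (1/2)*10*6 = 30.
Four such triangles give total area = (d1 * d2) / 2 = 120.

120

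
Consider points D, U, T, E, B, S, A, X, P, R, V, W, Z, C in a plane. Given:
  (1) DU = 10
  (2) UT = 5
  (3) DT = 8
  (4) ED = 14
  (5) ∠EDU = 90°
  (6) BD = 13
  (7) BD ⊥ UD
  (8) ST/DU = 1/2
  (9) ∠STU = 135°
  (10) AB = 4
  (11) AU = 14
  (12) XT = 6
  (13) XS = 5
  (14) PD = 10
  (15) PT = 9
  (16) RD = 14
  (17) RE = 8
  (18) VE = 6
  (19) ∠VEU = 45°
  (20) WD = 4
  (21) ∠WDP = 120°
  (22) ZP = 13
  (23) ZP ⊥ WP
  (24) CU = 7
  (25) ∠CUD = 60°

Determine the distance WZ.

Step 1: By the law of cosines on triangle PDW: PW² = 10² + 4² − 2·10·4·cos(120°) = 156, so PW = 2·√39.
Step 2: By the law of cosines on triangle WPZ: WZ² = (2·√39)² + 13² − 2·2·√39·13·cos(90°) = 325, so WZ = 5·√13.

Therefore, the length of WZ = 5·√13.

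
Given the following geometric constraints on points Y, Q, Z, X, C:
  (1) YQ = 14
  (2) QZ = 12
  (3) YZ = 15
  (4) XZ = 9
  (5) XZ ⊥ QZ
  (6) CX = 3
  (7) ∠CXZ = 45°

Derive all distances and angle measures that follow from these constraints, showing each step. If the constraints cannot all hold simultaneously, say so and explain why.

The constraints are consistent.

Step 1: From QZ = 12, ZX = 9, and ∠QZX = 90°, by the law of cosines:
  QX² = QZ² + ZX² - 2·QZ·ZX·cos(90°) = 144 + 81 - 0 = 225
  QX = 15

Step 2: From ZX = 9, XC = 3, and ∠ZXC = 45°, by the law of cosines:
  ZC² = ZX² + XC² - 2·ZX·XC·cos(45°) = 81 + 9 - 38.18 = 51.82
  ZC ≈ 7.2

Step 3: From YQ = 14, YZ = 15, QZ = 12, by the inverse law of cosines:
  cos(∠QYZ) = (YQ² + YZ² - QZ²) / (2·YQ·YZ)
  ∠QYZ = 48.74°

Step 4: From QY = 14, QZ = 12, YZ = 15, by the inverse law of cosines:
  cos(∠YQZ) = (QY² + QZ² - YZ²) / (2·QY·QZ)
  ∠YQZ = 69.99°

Step 5: From ZQ = 12, ZY = 15, QY = 14, by the inverse law of cosines:
  cos(∠QZY) = (ZQ² + ZY² - QY²) / (2·ZQ·ZY)
  ∠QZY = 61.28°

Step 6: From QX = 15, QZ = 12, XZ = 9, by the inverse law of cosines:
  cos(∠XQZ) = (QX² + QZ² - XZ²) / (2·QX·QZ)
  ∠XQZ = 36.87°

Step 7: From ZC = 7.2, ZX = 9, CX = 3, by the inverse law of cosines:
  cos(∠CZX) = (ZC² + ZX² - CX²) / (2·ZC·ZX)
  ∠CZX = 17.14°

Step 8: From XQ = 15, XZ = 9, QZ = 12, by the inverse law of cosines:
  cos(∠QXZ) = (XQ² + XZ² - QZ²) / (2·XQ·XZ)
  ∠QXZ = 53.13°

Step 9: From CX = 3, CZ = 7.2, XZ = 9, by the inverse law of cosines:
  cos(∠XCZ) = (CX² + CZ² - XZ²) / (2·CX·CZ)
  ∠XCZ = 117.86°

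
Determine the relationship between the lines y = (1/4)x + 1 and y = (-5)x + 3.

Slope of line 1: m1 = 1/4
Slope of line 2: m2 = -5
m1 != m2 (1/4 != -5), so not parallel.
m1 * m2 = (1/4) * (-5) = -5/4 != -1, so not perpendicular.
The lines are neither parallel nor perpendicular.

Neither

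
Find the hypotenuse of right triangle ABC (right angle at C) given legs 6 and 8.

In a right triangle, the square of the hypotenuse equals the sum of the squares of the two legs.
The legs are 6 and 8, so the hypotenuse = sqrt(36 + 64) = sqrt(100) = 10.

10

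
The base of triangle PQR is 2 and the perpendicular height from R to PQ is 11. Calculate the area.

Area = (1/2) * base * height
Area = (1/2) * 2 * 11
Area = 11

11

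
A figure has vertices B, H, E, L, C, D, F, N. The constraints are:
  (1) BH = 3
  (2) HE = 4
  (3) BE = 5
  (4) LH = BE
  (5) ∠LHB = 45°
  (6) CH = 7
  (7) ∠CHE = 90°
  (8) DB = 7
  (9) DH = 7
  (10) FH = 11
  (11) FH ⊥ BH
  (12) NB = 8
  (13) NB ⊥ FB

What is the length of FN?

Step 1: By the law of cosines on triangle BHF: BF² = 3² + 11² − 2·3·11·cos(90°) = 130, so BF = √130.
Step 2: By the law of cosines on triangle FBN: FN² = √130² + 8² − 2·√130·8·cos(90°) = 194, so FN = √194.

Therefore, the length of FN = √194.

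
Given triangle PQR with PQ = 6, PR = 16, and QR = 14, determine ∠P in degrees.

When all three sides of a triangle are known, the law of cosines can be rearranged to find any angle.
cos(C) = (a² + b² - c²) / (2ab) gives cos(P) = 1/2.
Taking the inverse cosine: P = 60°.

60°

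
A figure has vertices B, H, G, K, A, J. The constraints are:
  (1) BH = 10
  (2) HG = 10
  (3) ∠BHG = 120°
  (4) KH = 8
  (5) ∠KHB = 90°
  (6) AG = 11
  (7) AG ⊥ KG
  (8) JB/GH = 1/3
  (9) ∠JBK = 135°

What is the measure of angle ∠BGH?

Step 1: By the law of cosines on triangle GHB: GB² = 10² + 10² − 2·10·10·cos(120°) = 300, so GB = 10·√3.
Step 2: By the inverse law of cosines on triangle BGH: cos(∠BGH) = ((10·√3)² + 10² − 10²) / (2·10·√3·10) = 300/346.41 = 0.866, so ∠BGH = 30°.

Therefore, the measure of angle ∠BGH = 30°.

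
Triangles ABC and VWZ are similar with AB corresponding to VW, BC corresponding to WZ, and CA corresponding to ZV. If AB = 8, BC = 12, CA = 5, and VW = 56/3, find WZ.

k = 56/3/8 = 7/3. WZ = 7/3 * 12 = 28.

28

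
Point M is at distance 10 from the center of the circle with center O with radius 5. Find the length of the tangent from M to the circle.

The tangent, radius, and line from the external point to the center form a right triangle.
The right angle is where the tangent meets the radius.
By the Pythagorean theorem: tangent² + 5² = 10²
tangent² = 100 - 25 = 75
tangent = 5*sqrt(3)

5*sqrt(3)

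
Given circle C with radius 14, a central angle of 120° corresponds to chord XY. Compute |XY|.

Chord = 2(14) sin(60°) = 14*sqrt(3)

14*sqrt(3)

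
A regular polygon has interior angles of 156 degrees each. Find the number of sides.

Exterior angle = 180 - 156 = 24. n = 360 / 24 = 15.

15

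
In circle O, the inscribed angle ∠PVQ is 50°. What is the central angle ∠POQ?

By the inscribed angle theorem, the central angle is twice the inscribed angle.
Central angle = 2 × 50° = 100°

100°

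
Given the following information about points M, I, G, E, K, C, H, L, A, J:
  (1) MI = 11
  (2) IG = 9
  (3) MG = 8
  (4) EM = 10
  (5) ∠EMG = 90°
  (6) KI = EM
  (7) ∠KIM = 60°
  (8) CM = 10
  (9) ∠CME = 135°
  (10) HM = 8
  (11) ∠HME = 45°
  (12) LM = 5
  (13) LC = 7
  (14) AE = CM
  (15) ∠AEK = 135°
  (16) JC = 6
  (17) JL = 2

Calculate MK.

From the given relations: KI = EM = 10.
Step 1: By the law of cosines on triangle MIK: MK² = 11² + 10² − 2·11·10·cos(60°) = 111, so MK = √111.

Therefore, the length of MK = √111.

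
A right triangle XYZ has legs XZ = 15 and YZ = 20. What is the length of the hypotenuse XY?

In a right triangle, the square of the hypotenuse equals the sum of the squares of the two legs.
The legs are 15 and 20, so the hypotenuse = sqrt(225 + 400) = sqrt(625) = 25.

25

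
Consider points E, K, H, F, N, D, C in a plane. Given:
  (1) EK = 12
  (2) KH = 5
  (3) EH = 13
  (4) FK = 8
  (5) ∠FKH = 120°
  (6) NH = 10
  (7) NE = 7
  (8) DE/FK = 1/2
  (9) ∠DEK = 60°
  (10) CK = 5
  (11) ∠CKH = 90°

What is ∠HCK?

Step 1: By the law of cosines on triangle CKH: CH² = 5² + 5² − 2·5·5·cos(90°) = 50, so CH = 5·√2.
Step 2: By the inverse law of cosines on triangle HCK: cos(∠HCK) = ((5·√2)² + 5² − 5²) / (2·5·√2·5) = 50/70.71 = 0.7071, so ∠HCK = 45°.

Therefore, the measure of angle ∠HCK = 45°.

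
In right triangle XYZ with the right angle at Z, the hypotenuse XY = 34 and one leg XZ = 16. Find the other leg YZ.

By the Pythagorean theorem: YZ^2 = XY^2 - XZ^2
YZ^2 = 34^2 - 16^2 = 1156 - 256 = 900
YZ = sqrt(900) = 30

30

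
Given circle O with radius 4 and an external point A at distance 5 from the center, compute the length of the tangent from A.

tangent = √(d² - r²) = √(5² - 4²) = √(25 - 16) = √9 = 3

3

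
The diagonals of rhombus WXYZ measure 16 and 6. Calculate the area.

Area = (16 * 6) / 2 = 96 / 2 = 48

48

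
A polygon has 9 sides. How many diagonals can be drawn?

Each of the 9 vertices connects to 6 non-adjacent vertices via diagonals.
Total connections = 9 × 6 = 54, but each diagonal is counted twice.
Number of diagonals = 54 / 2 = 27.

27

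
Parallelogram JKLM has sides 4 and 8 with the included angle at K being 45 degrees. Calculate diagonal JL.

The diagonal of a parallelogram can be found by treating two adjacent sides and the diagonal as a triangle.
Applying the law of cosines with sides 4, 8 and included angle 45°:
d^2 = 16 + 64 - 64*cos(45°) = 80 - 32*sqrt(2)
d = 4*sqrt(5 - 2*sqrt(2))

4*sqrt(5 - 2*sqrt(2))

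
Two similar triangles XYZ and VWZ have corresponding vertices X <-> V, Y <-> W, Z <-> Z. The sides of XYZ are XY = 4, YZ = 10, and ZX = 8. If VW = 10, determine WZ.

Since the triangles are similar, the ratio of corresponding sides is constant.
Scale factor k = VW / XY = 10 / 4 = 5/2
WZ = k * YZ = 5/2 * 10 = 25

25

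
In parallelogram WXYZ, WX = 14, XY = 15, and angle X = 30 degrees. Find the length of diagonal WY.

The diagonal of a parallelogram can be found by treating two adjacent sides and the diagonal as a triangle.
Applying the law of cosines with sides 14, 15 and included angle 30°:
d^2 = 196 + 225 - 420*cos(30°) = 421 - 210*sqrt(3)
d = sqrt(421 - 210*sqrt(3))

sqrt(421 - 210*sqrt(3))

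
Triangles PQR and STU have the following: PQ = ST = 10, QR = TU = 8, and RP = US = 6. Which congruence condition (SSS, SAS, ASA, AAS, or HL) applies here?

Consider the given information: PQ = ST = 10, QR = TU = 8, and RP = US = 6
This is not ASA or HL: ASA requires two angles and the side between them. HL only applies to right triangles with matching hypotenuse and leg.
The correct criterion is SSS. All three pairs of corresponding sides are equal (Side-Side-Side).

SSS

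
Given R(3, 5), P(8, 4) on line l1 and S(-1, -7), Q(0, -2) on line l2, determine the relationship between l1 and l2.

Slope of line 1: m1 = (4 - 5)/(8 - 3) = -1/5 = -1/5
Slope of line 2: m2 = (-2 - -7)/(0 - -1) = 5/1 = 5
m1 * m2 = (-1/5) * (5) = -1 = -1, so the lines are perpendicular.

Perpendicular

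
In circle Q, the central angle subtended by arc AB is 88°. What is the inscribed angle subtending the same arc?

By the inscribed angle theorem, the inscribed angle is half the central angle.
Inscribed angle = 88° / 2 = 44°

44°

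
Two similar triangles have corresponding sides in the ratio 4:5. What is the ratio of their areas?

Area scales with the square of linear dimensions. If every length is multiplied by 4/5, then the area is multiplied by (4/5)^2 = 16/25.
The area ratio is 16:25.

16:25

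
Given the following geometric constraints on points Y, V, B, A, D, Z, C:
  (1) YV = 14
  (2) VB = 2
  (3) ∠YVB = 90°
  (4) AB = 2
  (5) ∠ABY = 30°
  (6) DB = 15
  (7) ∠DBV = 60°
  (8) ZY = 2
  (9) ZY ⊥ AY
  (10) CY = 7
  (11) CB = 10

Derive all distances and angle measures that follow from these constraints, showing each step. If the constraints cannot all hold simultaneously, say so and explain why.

The constraints are consistent.

Step 1: From YV = 14, VB = 2, and ∠YVB = 90°, by the law of cosines:
  YB² = YV² + VB² - 2·YV·VB·cos(90°) = 196 + 4 - 0 = 200
  YB = 10·√2

Step 2: From VB = 2, BD = 15, and ∠VBD = 60°, by the law of cosines:
  VD² = VB² + BD² - 2·VB·BD·cos(60°) = 4 + 225 - 30 = 199
  VD = √199

Step 3: From YB = 10·√2, BA = 2, and ∠YBA = 30°, by the law of cosines:
  YA² = YB² + BA² - 2·YB·BA·cos(30°) = 200 + 4 - 48.99 = 155
  YA ≈ 12.45

Step 4: From YB = 10·√2, YC = 7, BC = 10, by the inverse law of cosines:
  cos(∠BYC) = (YB² + YC² - BC²) / (2·YB·YC)
  ∠BYC = 41.19°

Step 5: From YB = 10·√2, YV = 14, BV = 2, by the inverse law of cosines:
  cos(∠BYV) = (YB² + YV² - BV²) / (2·YB·YV)
  ∠BYV = 8.13°

Step 6: From VB = 2, VD = √199, BD = 15, by the inverse law of cosines:
  cos(∠BVD) = (VB² + VD² - BD²) / (2·VB·VD)
  ∠BVD = 112.95°

Step 7: From BC = 10, BY = 10·√2, CY = 7, by the inverse law of cosines:
  cos(∠CBY) = (BC² + BY² - CY²) / (2·BC·BY)
  ∠CBY = 27.45°

Step 8: From BV = 2, BY = 10·√2, VY = 14, by the inverse law of cosines:
  cos(∠VBY) = (BV² + BY² - VY²) / (2·BV·BY)
  ∠VBY = 81.87°

Step 9: From DB = 15, DV = √199, BV = 2, by the inverse law of cosines:
  cos(∠BDV) = (DB² + DV² - BV²) / (2·DB·DV)
  ∠BDV = 7.05°

Step 10: From CB = 10, CY = 7, BY = 10·√2, by the inverse law of cosines:
  cos(∠BCY) = (CB² + CY² - BY²) / (2·CB·CY)
  ∠BCY = 111.36°

Step 11: From AY = 12.45, YZ = 2, and ∠AYZ = 90°, by the law of cosines:
  AZ² = AY² + YZ² - 2·AY·YZ·cos(90°) = 155 + 4 - 0 = 159
  AZ ≈ 12.61

Step 12: From YA = 12.45, YB = 10·√2, AB = 2, by the inverse law of cosines:
  cos(∠AYB) = (YA² + YB² - AB²) / (2·YA·YB)
  ∠AYB = 4.61°

Step 13: From AB = 2, AY = 12.45, BY = 10·√2, by the inverse law of cosines:
  cos(∠BAY) = (AB² + AY² - BY²) / (2·AB·AY)
  ∠BAY = 145.39°

Step 14: From AY = 12.45, AZ = 12.61, YZ = 2, by the inverse law of cosines:
  cos(∠YAZ) = (AY² + AZ² - YZ²) / (2·AY·AZ)
  ∠YAZ = 9.13°

Step 15: From ZA = 12.61, ZY = 2, AY = 12.45, by the inverse law of cosines:
  cos(∠AZY) = (ZA² + ZY² - AY²) / (2·ZA·ZY)
  ∠AZY = 80.87°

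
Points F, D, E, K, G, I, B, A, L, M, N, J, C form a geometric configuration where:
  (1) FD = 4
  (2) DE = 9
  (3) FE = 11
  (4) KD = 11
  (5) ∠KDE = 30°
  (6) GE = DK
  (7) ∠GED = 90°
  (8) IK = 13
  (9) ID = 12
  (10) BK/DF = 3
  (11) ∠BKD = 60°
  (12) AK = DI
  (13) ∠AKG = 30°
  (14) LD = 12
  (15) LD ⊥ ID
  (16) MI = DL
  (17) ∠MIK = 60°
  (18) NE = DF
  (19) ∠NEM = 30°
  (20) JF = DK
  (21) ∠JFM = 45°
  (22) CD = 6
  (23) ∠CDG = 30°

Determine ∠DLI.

Step 1: By the law of cosines on triangle LDI: LI² = 12² + 12² − 2·12·12·cos(90°) = 288, so LI = 12·√2.
Step 2: By the inverse law of cosines on triangle DLI: cos(∠DLI) = (12² + (12·√2)² − 12²) / (2·12·12·√2) = 288/407.29 = 0.7071, so ∠DLI = 45°.

Therefore, the measure of angle ∠DLI = 45°.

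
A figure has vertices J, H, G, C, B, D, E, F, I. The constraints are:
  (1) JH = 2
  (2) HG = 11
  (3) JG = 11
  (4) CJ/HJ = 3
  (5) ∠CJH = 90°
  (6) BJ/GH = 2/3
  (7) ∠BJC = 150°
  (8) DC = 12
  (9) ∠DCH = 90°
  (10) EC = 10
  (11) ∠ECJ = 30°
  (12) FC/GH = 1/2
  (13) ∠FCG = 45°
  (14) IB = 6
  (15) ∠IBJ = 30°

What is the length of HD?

From the given relations: CJ = 3·HJ = 3·2 = 6.
Step 1: By the law of cosines on triangle CJH: CH² = 6² + 2² − 2·6·2·cos(90°) = 40, so CH = 2·√10.
Step 2: By the law of cosines on triangle HCD: HD² = (2·√10)² + 12² − 2·2·√10·12·cos(90°) = 184, so HD = 2·√46.

Therefore, the length of HD = 2·√46.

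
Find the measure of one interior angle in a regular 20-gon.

Each interior angle of a regular n-gon is (n - 2) * 180 / n.
For n = 20: (20 - 2) * 180 / 20 = 3240/20 = 162 degrees.

162 degrees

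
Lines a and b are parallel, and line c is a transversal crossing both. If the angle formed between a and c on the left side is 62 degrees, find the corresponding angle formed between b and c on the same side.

When a transversal crosses parallel lines, angles in the same position at each intersection are called corresponding angles.
These are always equal, so the answer is 62 degrees.

62 degrees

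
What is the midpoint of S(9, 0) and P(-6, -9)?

The midpoint is the point halfway along the segment.
Move half the horizontal distance: 9 + (-6 - 9)/2 = 9 + -15/2 = 3/2
Move half the vertical distance: 0 + (-9 - 0)/2 = 0 + -9/2 = -9/2
Midpoint = (3/2, -9/2)

(3/2, -9/2)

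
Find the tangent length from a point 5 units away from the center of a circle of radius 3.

Let T be the point of tangency. Then CT ⊥ MT (radius ⊥ tangent).
In right triangle CTM: CM² = CT² + MT²
5² = 3² + MT²
MT² = 16, MT = 4

4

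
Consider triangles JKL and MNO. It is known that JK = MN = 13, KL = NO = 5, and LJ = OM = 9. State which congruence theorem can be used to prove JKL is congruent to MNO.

Consider the given information: JK = MN = 13, KL = NO = 5, and LJ = OM = 9
This is not ASA or AAS: ASA requires two angles and the side between them. AAS requires two angles and a non-included side.
The correct criterion is SSS. All three pairs of corresponding sides are equal (Side-Side-Side).

SSS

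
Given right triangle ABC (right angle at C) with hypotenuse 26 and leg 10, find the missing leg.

BC = sqrt(26^2 - 10^2) = sqrt(576) = 24

24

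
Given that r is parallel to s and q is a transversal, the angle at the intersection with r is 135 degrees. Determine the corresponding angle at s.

Corresponding angles formed by parallel lines and a transversal are equal.
The given angle is 135 degrees.
The corresponding angle = 135 degrees.

135 degrees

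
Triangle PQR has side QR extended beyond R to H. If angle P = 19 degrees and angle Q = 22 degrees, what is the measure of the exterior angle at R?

By the exterior angle theorem, an exterior angle of a triangle equals the sum of the two remote interior angles.
Exterior angle = angle P + angle Q
Exterior angle = 19 + 22 = 41 degrees

41 degrees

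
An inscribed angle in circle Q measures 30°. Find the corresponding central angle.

The inscribed angle theorem states that a central angle is always twice any inscribed angle that subtends the same arc.
Since the inscribed angle is 30°, the central angle = 2 × 30° = 60°.

60°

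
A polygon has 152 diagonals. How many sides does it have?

Using d = n(n - 3)/2, we solve 152 = n(n - 3)/2.
So n(n - 3) = 304.
Testing n = 19: 19 * 16 = 304 = 304. Correct.
The polygon has 19 sides.

19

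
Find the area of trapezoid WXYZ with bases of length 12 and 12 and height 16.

Area = (12 + 12) * 16 / 2 = 384 / 2 = 192

192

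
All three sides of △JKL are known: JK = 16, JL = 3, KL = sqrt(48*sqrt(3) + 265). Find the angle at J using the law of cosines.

When all three sides of a triangle are known, the law of cosines can be rearranged to find any angle.
cos(C) = (a² + b² - c²) / (2ab) gives cos(J) = -sqrt(3)/2.
Taking the inverse cosine: J = 150°.

150°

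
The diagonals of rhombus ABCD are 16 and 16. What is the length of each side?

In a rhombus, the diagonals bisect each other perpendicularly, creating four congruent right triangles.
Each triangle has legs 8 (half of 16) and 8 (half of 16).
The hypotenuse of each right triangle is a side of the rhombus:
side = sqrt(8^2 + 8^2) = sqrt(128) = 8*sqrt(2)

8*sqrt(2)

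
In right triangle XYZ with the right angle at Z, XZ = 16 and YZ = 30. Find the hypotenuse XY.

In a right triangle, the square of the hypotenuse equals the sum of the squares of the two legs.
The legs are 16 and 30, so the hypotenuse = sqrt(256 + 900) = sqrt(1156) = 34.

34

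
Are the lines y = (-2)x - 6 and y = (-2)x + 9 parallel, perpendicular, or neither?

Slope of line 1: m1 = -2
Slope of line 2: m2 = -2
Since m1 = m2 = -2, the lines are parallel.

Parallel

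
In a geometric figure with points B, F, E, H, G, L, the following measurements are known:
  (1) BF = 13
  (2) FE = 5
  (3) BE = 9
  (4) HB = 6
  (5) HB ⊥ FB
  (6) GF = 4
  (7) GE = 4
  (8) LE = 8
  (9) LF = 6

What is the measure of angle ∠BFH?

Step 1: By the law of cosines on triangle FBH: FH² = 13² + 6² − 2·13·6·cos(90°) = 205, so FH ≈ 14.32.
Step 2: By the inverse law of cosines on triangle BFH: cos(∠BFH) = (13² + 14.32² − 6²) / (2·13·14.32) = 338/372.26 = 0.908, so ∠BFH = 24.78°.

Therefore, the measure of angle ∠BFH = 24.78°.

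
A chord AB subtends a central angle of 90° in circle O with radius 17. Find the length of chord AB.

Chord = 2(17) sin(45°) = 17*sqrt(2)

17*sqrt(2)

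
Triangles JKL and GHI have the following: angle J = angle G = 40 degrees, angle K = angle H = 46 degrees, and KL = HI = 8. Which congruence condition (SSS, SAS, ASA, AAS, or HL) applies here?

The given information provides:
angle J = angle G = 40 degrees, angle K = angle H = 46 degrees, and KL = HI = 8
This matches the AAS congruence theorem.
Two pairs of corresponding angles and a non-included side are equal (Angle-Angle-Side).

AAS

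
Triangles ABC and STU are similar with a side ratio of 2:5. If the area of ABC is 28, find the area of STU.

Area ratio = (2/5)^2 = 4/25. Area of STU = 28 * 25/4 = 175.

175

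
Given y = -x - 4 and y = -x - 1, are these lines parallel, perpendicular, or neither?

Slope of line 1: m1 = -1
Slope of line 2: m2 = -1
Two lines are parallel if and only if they have equal slopes (or both are vertical).
Here m1 = m2 = -1, confirming the lines are parallel.

Parallel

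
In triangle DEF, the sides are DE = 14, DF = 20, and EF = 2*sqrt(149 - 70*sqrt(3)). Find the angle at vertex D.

When all three sides of a triangle are known, the law of cosines can be rearranged to find any angle.
cos(C) = (a² + b² - c²) / (2ab) gives cos(D) = sqrt(3)/2.
Taking the inverse cosine: D = 30°.

30°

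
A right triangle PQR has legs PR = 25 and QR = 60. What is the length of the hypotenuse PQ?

In a right triangle, the square of the hypotenuse equals the sum of the squares of the two legs.
The legs are 25 and 60, so the hypotenuse = sqrt(625 + 3600) = sqrt(4225) = 65.

65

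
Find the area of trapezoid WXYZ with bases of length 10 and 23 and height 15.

A trapezoid's area equals the midsegment times the height.
The midsegment is (10 + 23) / 2 = 33/2.
Area = 33/2 * 15 = 495/2.

495/2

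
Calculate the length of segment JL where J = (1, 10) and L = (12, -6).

d = sqrt((12 - 1)^2 + (-6 - 10)^2)
d = sqrt(11^2 + -16^2)
d = sqrt(121 + 256)
d = sqrt(377)

sqrt(377)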